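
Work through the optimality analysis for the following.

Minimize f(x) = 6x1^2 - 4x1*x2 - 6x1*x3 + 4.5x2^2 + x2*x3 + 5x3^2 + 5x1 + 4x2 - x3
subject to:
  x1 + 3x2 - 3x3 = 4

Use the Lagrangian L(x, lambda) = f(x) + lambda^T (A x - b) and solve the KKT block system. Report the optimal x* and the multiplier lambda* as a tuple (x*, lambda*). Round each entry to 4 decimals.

Form the Lagrangian:
  L(x, lambda) = (1/2) x^T Q x + c^T x + lambda^T (A x - b)
Stationarity (grad_x L = 0): Q x + c + A^T lambda = 0.
Primal feasibility: A x = b.

This gives the KKT block system:
  [ Q   A^T ] [ x     ]   [-c ]
  [ A    0  ] [ lambda ] = [ b ]

Solving the linear system:
  x*      = (-0.6532, 0.3586, -1.1925)
  lambda* = (-2.8824)
  f(x*)   = 5.4453

x* = (-0.6532, 0.3586, -1.1925), lambda* = (-2.8824)


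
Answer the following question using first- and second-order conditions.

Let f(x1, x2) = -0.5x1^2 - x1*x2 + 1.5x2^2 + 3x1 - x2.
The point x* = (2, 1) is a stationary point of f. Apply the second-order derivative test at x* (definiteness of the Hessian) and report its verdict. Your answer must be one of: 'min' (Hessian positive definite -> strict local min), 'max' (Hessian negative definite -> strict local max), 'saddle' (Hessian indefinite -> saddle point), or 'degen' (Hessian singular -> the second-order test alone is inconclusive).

Compute the Hessian H = grad^2 f:
  H = [[-1, -1], [-1, 3]]
Verify stationarity: grad f(x*) = H x* + g = (0, 0).
Eigenvalues of H: -1.2361, 3.2361.
Eigenvalues have mixed signs, so H is indefinite -> x* is a saddle point.

saddle


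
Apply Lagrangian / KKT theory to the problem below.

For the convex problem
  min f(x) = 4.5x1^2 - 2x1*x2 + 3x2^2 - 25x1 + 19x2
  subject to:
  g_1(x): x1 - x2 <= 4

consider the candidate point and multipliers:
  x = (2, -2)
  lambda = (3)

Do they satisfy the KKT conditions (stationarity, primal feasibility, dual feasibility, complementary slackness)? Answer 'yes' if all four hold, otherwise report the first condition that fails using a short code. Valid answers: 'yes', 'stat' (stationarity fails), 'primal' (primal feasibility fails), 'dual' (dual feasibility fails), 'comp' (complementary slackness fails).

Gradient of f: grad f(x) = Q x + c = (-3, 3)
Constraint values g_i(x) = a_i^T x - b_i:
  g_1((2, -2)) = 0
Stationarity residual: grad f(x) + sum_i lambda_i a_i = (0, 0)
  -> stationarity OK
Primal feasibility (all g_i <= 0): OK
Dual feasibility (all lambda_i >= 0): OK
Complementary slackness (lambda_i * g_i(x) = 0 for all i): OK

Verdict: yes, KKT holds.

yes


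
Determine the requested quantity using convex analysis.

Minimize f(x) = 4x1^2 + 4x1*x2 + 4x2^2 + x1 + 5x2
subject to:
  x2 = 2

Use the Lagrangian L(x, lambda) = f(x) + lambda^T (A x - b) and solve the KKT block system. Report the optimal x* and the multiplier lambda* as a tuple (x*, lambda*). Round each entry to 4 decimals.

Form the Lagrangian:
  L(x, lambda) = (1/2) x^T Q x + c^T x + lambda^T (A x - b)
Stationarity (grad_x L = 0): Q x + c + A^T lambda = 0.
Primal feasibility: A x = b.

This gives the KKT block system:
  [ Q   A^T ] [ x     ]   [-c ]
  [ A    0  ] [ lambda ] = [ b ]

Solving the linear system:
  x*      = (-1.125, 2)
  lambda* = (-16.5)
  f(x*)   = 20.9375

x* = (-1.125, 2), lambda* = (-16.5)


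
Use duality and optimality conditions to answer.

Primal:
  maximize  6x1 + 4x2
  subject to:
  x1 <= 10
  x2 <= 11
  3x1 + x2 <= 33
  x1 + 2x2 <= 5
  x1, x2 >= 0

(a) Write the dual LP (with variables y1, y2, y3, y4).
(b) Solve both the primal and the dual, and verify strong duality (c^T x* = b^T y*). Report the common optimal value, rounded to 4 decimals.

The standard primal-dual pair for 'max c^T x s.t. A x <= b, x >= 0' is:
  Dual:  min b^T y  s.t.  A^T y >= c,  y >= 0.

So the dual LP is:
  minimize  10y1 + 11y2 + 33y3 + 5y4
  subject to:
    y1 + 3y3 + y4 >= 6
    y2 + y3 + 2y4 >= 4
    y1, y2, y3, y4 >= 0

Solving the primal: x* = (5, 0).
  primal value c^T x* = 30.
Solving the dual: y* = (0, 0, 0, 6).
  dual value b^T y* = 30.
Strong duality: c^T x* = b^T y*. Confirmed.

30


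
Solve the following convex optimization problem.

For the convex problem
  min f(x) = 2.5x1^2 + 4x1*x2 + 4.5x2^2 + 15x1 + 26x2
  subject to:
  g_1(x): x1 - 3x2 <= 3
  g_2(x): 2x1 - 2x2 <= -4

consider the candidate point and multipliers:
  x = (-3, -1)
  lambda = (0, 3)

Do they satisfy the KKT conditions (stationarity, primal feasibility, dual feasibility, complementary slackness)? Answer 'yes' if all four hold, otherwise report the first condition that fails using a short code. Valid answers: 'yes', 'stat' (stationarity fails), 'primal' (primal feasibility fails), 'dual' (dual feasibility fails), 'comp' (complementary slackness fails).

Gradient of f: grad f(x) = Q x + c = (-4, 5)
Constraint values g_i(x) = a_i^T x - b_i:
  g_1((-3, -1)) = -3
  g_2((-3, -1)) = 0
Stationarity residual: grad f(x) + sum_i lambda_i a_i = (2, -1)
  -> stationarity FAILS
Primal feasibility (all g_i <= 0): OK
Dual feasibility (all lambda_i >= 0): OK
Complementary slackness (lambda_i * g_i(x) = 0 for all i): OK

Verdict: the first failing condition is stationarity -> stat.

stat


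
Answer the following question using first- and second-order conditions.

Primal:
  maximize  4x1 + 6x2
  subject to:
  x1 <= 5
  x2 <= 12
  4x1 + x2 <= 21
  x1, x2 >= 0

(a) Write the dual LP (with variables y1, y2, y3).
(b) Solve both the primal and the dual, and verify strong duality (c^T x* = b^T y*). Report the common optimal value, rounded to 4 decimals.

The standard primal-dual pair for 'max c^T x s.t. A x <= b, x >= 0' is:
  Dual:  min b^T y  s.t.  A^T y >= c,  y >= 0.

So the dual LP is:
  minimize  5y1 + 12y2 + 21y3
  subject to:
    y1 + 4y3 >= 4
    y2 + y3 >= 6
    y1, y2, y3 >= 0

Solving the primal: x* = (2.25, 12).
  primal value c^T x* = 81.
Solving the dual: y* = (0, 5, 1).
  dual value b^T y* = 81.
Strong duality: c^T x* = b^T y*. Confirmed.

81


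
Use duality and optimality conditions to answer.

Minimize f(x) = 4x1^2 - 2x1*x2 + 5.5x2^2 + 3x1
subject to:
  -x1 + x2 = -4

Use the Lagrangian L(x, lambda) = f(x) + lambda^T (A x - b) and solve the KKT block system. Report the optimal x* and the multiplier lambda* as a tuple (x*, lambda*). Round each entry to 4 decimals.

Form the Lagrangian:
  L(x, lambda) = (1/2) x^T Q x + c^T x + lambda^T (A x - b)
Stationarity (grad_x L = 0): Q x + c + A^T lambda = 0.
Primal feasibility: A x = b.

This gives the KKT block system:
  [ Q   A^T ] [ x     ]   [-c ]
  [ A    0  ] [ lambda ] = [ b ]

Solving the linear system:
  x*      = (2.2, -1.8)
  lambda* = (24.2)
  f(x*)   = 51.7

x* = (2.2, -1.8), lambda* = (24.2)


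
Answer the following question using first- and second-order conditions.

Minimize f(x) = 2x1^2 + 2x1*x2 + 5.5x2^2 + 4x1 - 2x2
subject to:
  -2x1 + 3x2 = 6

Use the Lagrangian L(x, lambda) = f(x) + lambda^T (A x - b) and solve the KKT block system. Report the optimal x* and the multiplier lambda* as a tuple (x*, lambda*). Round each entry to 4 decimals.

Form the Lagrangian:
  L(x, lambda) = (1/2) x^T Q x + c^T x + lambda^T (A x - b)
Stationarity (grad_x L = 0): Q x + c + A^T lambda = 0.
Primal feasibility: A x = b.

This gives the KKT block system:
  [ Q   A^T ] [ x     ]   [-c ]
  [ A    0  ] [ lambda ] = [ b ]

Solving the linear system:
  x*      = (-1.8462, 0.7692)
  lambda* = (-0.9231)
  f(x*)   = -1.6923

x* = (-1.8462, 0.7692), lambda* = (-0.9231)


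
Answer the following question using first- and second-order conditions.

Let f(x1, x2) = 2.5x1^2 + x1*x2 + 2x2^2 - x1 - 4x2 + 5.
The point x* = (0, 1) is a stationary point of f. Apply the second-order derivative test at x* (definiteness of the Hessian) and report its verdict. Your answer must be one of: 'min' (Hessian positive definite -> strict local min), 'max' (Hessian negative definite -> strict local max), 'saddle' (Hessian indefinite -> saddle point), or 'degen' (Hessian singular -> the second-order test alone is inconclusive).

Compute the Hessian H = grad^2 f:
  H = [[5, 1], [1, 4]]
Verify stationarity: grad f(x*) = H x* + g = (0, 0).
Eigenvalues of H: 3.382, 5.618.
Both eigenvalues > 0, so H is positive definite -> x* is a strict local min.

min


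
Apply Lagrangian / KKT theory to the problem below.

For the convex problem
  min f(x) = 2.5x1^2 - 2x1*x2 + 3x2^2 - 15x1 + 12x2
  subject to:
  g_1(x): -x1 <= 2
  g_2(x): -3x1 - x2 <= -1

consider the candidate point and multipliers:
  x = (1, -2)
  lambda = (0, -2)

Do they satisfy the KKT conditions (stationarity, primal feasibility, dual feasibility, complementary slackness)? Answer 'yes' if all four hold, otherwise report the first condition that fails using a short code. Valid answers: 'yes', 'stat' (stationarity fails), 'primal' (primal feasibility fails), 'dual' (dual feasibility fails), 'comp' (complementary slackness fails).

Gradient of f: grad f(x) = Q x + c = (-6, -2)
Constraint values g_i(x) = a_i^T x - b_i:
  g_1((1, -2)) = -3
  g_2((1, -2)) = 0
Stationarity residual: grad f(x) + sum_i lambda_i a_i = (0, 0)
  -> stationarity OK
Primal feasibility (all g_i <= 0): OK
Dual feasibility (all lambda_i >= 0): FAILS
Complementary slackness (lambda_i * g_i(x) = 0 for all i): OK

Verdict: the first failing condition is dual_feasibility -> dual.

dual


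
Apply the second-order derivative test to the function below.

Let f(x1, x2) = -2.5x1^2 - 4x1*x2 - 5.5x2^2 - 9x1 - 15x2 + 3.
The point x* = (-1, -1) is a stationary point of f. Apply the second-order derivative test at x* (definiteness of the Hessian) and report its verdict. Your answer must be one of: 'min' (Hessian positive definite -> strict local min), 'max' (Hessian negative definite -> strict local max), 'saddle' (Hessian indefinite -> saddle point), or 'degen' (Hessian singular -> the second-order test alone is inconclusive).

Compute the Hessian H = grad^2 f:
  H = [[-5, -4], [-4, -11]]
Verify stationarity: grad f(x*) = H x* + g = (0, 0).
Eigenvalues of H: -13, -3.
Both eigenvalues < 0, so H is negative definite -> x* is a strict local max.

max


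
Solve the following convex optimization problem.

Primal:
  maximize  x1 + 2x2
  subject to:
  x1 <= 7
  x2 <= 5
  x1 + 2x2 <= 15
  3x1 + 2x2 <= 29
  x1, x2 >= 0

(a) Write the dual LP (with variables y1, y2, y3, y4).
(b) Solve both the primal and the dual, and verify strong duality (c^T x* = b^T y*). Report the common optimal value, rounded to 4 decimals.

The standard primal-dual pair for 'max c^T x s.t. A x <= b, x >= 0' is:
  Dual:  min b^T y  s.t.  A^T y >= c,  y >= 0.

So the dual LP is:
  minimize  7y1 + 5y2 + 15y3 + 29y4
  subject to:
    y1 + y3 + 3y4 >= 1
    y2 + 2y3 + 2y4 >= 2
    y1, y2, y3, y4 >= 0

Solving the primal: x* = (7, 4).
  primal value c^T x* = 15.
Solving the dual: y* = (0, 0, 1, 0).
  dual value b^T y* = 15.
Strong duality: c^T x* = b^T y*. Confirmed.

15


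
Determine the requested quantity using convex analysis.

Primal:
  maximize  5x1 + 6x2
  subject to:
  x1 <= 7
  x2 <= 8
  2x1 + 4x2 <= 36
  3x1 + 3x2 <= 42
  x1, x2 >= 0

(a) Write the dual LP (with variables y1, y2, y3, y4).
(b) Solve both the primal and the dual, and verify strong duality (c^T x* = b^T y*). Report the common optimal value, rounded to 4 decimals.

The standard primal-dual pair for 'max c^T x s.t. A x <= b, x >= 0' is:
  Dual:  min b^T y  s.t.  A^T y >= c,  y >= 0.

So the dual LP is:
  minimize  7y1 + 8y2 + 36y3 + 42y4
  subject to:
    y1 + 2y3 + 3y4 >= 5
    y2 + 4y3 + 3y4 >= 6
    y1, y2, y3, y4 >= 0

Solving the primal: x* = (7, 5.5).
  primal value c^T x* = 68.
Solving the dual: y* = (2, 0, 1.5, 0).
  dual value b^T y* = 68.
Strong duality: c^T x* = b^T y*. Confirmed.

68


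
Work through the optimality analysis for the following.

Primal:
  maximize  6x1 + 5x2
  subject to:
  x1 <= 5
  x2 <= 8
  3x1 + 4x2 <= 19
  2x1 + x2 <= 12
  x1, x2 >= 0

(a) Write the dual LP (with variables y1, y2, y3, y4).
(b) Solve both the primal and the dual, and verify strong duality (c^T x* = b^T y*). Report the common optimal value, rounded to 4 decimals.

The standard primal-dual pair for 'max c^T x s.t. A x <= b, x >= 0' is:
  Dual:  min b^T y  s.t.  A^T y >= c,  y >= 0.

So the dual LP is:
  minimize  5y1 + 8y2 + 19y3 + 12y4
  subject to:
    y1 + 3y3 + 2y4 >= 6
    y2 + 4y3 + y4 >= 5
    y1, y2, y3, y4 >= 0

Solving the primal: x* = (5, 1).
  primal value c^T x* = 35.
Solving the dual: y* = (2.25, 0, 1.25, 0).
  dual value b^T y* = 35.
Strong duality: c^T x* = b^T y*. Confirmed.

35


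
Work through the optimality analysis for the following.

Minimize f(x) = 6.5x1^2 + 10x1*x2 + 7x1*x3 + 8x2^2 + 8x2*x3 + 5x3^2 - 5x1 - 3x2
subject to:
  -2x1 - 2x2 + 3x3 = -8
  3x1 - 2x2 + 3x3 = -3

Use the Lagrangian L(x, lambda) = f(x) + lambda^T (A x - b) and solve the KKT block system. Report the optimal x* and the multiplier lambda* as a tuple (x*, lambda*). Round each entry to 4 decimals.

Form the Lagrangian:
  L(x, lambda) = (1/2) x^T Q x + c^T x + lambda^T (A x - b)
Stationarity (grad_x L = 0): Q x + c + A^T lambda = 0.
Primal feasibility: A x = b.

This gives the KKT block system:
  [ Q   A^T ] [ x     ]   [-c ]
  [ A    0  ] [ lambda ] = [ b ]

Solving the linear system:
  x*      = (1, 0.5679, -1.6214)
  lambda* = (1.4, 0.1571)
  f(x*)   = 2.4839

x* = (1, 0.5679, -1.6214), lambda* = (1.4, 0.1571)


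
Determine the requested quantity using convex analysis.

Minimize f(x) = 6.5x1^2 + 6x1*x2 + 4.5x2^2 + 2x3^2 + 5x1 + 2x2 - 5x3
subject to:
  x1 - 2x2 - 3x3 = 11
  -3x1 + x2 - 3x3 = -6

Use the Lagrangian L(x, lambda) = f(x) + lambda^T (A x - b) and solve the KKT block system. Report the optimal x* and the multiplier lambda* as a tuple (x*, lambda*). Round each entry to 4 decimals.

Form the Lagrangian:
  L(x, lambda) = (1/2) x^T Q x + c^T x + lambda^T (A x - b)
Stationarity (grad_x L = 0): Q x + c + A^T lambda = 0.
Primal feasibility: A x = b.

This gives the KKT block system:
  [ Q   A^T ] [ x     ]   [-c ]
  [ A    0  ] [ lambda ] = [ b ]

Solving the linear system:
  x*      = (1.9856, -3.0192, -0.992)
  lambda* = (-5.4163, 2.427)
  f(x*)   = 41.4952

x* = (1.9856, -3.0192, -0.992), lambda* = (-5.4163, 2.427)


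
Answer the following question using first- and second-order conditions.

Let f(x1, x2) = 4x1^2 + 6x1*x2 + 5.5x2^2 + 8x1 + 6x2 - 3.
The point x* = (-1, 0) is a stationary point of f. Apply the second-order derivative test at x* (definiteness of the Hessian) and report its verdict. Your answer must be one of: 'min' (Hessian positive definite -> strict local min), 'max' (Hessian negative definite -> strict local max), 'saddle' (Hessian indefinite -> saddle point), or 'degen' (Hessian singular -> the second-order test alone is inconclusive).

Compute the Hessian H = grad^2 f:
  H = [[8, 6], [6, 11]]
Verify stationarity: grad f(x*) = H x* + g = (0, 0).
Eigenvalues of H: 3.3153, 15.6847.
Both eigenvalues > 0, so H is positive definite -> x* is a strict local min.

min


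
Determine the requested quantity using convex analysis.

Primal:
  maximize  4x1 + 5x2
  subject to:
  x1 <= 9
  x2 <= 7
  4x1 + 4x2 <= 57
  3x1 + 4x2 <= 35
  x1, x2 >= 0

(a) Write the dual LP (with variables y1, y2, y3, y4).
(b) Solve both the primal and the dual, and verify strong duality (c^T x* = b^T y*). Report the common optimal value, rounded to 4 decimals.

The standard primal-dual pair for 'max c^T x s.t. A x <= b, x >= 0' is:
  Dual:  min b^T y  s.t.  A^T y >= c,  y >= 0.

So the dual LP is:
  minimize  9y1 + 7y2 + 57y3 + 35y4
  subject to:
    y1 + 4y3 + 3y4 >= 4
    y2 + 4y3 + 4y4 >= 5
    y1, y2, y3, y4 >= 0

Solving the primal: x* = (9, 2).
  primal value c^T x* = 46.
Solving the dual: y* = (0.25, 0, 0, 1.25).
  dual value b^T y* = 46.
Strong duality: c^T x* = b^T y*. Confirmed.

46


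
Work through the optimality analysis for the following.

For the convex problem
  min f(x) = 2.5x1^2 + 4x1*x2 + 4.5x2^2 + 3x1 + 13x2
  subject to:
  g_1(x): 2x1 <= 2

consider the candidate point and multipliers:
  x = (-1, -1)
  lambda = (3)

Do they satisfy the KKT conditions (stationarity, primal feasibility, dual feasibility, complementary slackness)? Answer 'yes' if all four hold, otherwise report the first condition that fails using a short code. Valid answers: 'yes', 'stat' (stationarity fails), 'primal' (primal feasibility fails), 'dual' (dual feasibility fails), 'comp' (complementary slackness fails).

Gradient of f: grad f(x) = Q x + c = (-6, 0)
Constraint values g_i(x) = a_i^T x - b_i:
  g_1((-1, -1)) = -4
Stationarity residual: grad f(x) + sum_i lambda_i a_i = (0, 0)
  -> stationarity OK
Primal feasibility (all g_i <= 0): OK
Dual feasibility (all lambda_i >= 0): OK
Complementary slackness (lambda_i * g_i(x) = 0 for all i): FAILS

Verdict: the first failing condition is complementary_slackness -> comp.

comp


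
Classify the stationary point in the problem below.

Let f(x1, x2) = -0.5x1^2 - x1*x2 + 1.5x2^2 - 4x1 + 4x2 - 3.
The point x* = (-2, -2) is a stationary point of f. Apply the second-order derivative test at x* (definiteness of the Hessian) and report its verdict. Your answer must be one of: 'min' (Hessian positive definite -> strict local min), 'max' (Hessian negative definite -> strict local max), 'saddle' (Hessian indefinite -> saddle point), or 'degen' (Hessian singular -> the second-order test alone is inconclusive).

Compute the Hessian H = grad^2 f:
  H = [[-1, -1], [-1, 3]]
Verify stationarity: grad f(x*) = H x* + g = (0, 0).
Eigenvalues of H: -1.2361, 3.2361.
Eigenvalues have mixed signs, so H is indefinite -> x* is a saddle point.

saddle


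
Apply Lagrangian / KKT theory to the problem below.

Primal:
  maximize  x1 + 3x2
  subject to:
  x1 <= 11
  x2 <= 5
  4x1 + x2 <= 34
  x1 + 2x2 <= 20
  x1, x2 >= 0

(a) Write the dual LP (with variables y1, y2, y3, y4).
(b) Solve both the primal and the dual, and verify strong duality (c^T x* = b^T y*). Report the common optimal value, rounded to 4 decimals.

The standard primal-dual pair for 'max c^T x s.t. A x <= b, x >= 0' is:
  Dual:  min b^T y  s.t.  A^T y >= c,  y >= 0.

So the dual LP is:
  minimize  11y1 + 5y2 + 34y3 + 20y4
  subject to:
    y1 + 4y3 + y4 >= 1
    y2 + y3 + 2y4 >= 3
    y1, y2, y3, y4 >= 0

Solving the primal: x* = (7.25, 5).
  primal value c^T x* = 22.25.
Solving the dual: y* = (0, 2.75, 0.25, 0).
  dual value b^T y* = 22.25.
Strong duality: c^T x* = b^T y*. Confirmed.

22.25


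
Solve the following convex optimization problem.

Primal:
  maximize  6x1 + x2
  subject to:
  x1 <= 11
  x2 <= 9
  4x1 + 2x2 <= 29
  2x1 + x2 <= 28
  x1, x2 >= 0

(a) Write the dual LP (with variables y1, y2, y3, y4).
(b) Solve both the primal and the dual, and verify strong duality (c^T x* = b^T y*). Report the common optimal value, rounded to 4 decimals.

The standard primal-dual pair for 'max c^T x s.t. A x <= b, x >= 0' is:
  Dual:  min b^T y  s.t.  A^T y >= c,  y >= 0.

So the dual LP is:
  minimize  11y1 + 9y2 + 29y3 + 28y4
  subject to:
    y1 + 4y3 + 2y4 >= 6
    y2 + 2y3 + y4 >= 1
    y1, y2, y3, y4 >= 0

Solving the primal: x* = (7.25, 0).
  primal value c^T x* = 43.5.
Solving the dual: y* = (0, 0, 1.5, 0).
  dual value b^T y* = 43.5.
Strong duality: c^T x* = b^T y*. Confirmed.

43.5


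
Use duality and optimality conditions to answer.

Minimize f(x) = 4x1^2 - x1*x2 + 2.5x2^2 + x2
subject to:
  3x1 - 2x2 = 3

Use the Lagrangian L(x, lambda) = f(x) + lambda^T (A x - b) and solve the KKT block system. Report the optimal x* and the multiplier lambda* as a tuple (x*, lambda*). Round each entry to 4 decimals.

Form the Lagrangian:
  L(x, lambda) = (1/2) x^T Q x + c^T x + lambda^T (A x - b)
Stationarity (grad_x L = 0): Q x + c + A^T lambda = 0.
Primal feasibility: A x = b.

This gives the KKT block system:
  [ Q   A^T ] [ x     ]   [-c ]
  [ A    0  ] [ lambda ] = [ b ]

Solving the linear system:
  x*      = (0.5077, -0.7385)
  lambda* = (-1.6)
  f(x*)   = 2.0308

x* = (0.5077, -0.7385), lambda* = (-1.6)


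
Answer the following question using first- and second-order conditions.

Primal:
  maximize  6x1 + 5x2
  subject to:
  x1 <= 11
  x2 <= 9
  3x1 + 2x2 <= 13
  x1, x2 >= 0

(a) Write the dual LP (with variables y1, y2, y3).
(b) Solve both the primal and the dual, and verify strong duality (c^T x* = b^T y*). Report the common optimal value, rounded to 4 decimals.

The standard primal-dual pair for 'max c^T x s.t. A x <= b, x >= 0' is:
  Dual:  min b^T y  s.t.  A^T y >= c,  y >= 0.

So the dual LP is:
  minimize  11y1 + 9y2 + 13y3
  subject to:
    y1 + 3y3 >= 6
    y2 + 2y3 >= 5
    y1, y2, y3 >= 0

Solving the primal: x* = (0, 6.5).
  primal value c^T x* = 32.5.
Solving the dual: y* = (0, 0, 2.5).
  dual value b^T y* = 32.5.
Strong duality: c^T x* = b^T y*. Confirmed.

32.5


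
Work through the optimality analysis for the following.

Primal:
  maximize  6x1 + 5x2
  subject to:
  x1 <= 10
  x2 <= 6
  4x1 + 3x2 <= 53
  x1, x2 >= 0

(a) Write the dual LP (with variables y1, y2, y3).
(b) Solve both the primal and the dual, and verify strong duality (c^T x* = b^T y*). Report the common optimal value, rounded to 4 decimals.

The standard primal-dual pair for 'max c^T x s.t. A x <= b, x >= 0' is:
  Dual:  min b^T y  s.t.  A^T y >= c,  y >= 0.

So the dual LP is:
  minimize  10y1 + 6y2 + 53y3
  subject to:
    y1 + 4y3 >= 6
    y2 + 3y3 >= 5
    y1, y2, y3 >= 0

Solving the primal: x* = (8.75, 6).
  primal value c^T x* = 82.5.
Solving the dual: y* = (0, 0.5, 1.5).
  dual value b^T y* = 82.5.
Strong duality: c^T x* = b^T y*. Confirmed.

82.5


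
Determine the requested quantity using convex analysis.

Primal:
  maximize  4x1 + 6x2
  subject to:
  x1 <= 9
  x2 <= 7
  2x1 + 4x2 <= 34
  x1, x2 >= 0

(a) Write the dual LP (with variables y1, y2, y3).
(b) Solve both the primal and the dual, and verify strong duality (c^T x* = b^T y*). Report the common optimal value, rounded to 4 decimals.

The standard primal-dual pair for 'max c^T x s.t. A x <= b, x >= 0' is:
  Dual:  min b^T y  s.t.  A^T y >= c,  y >= 0.

So the dual LP is:
  minimize  9y1 + 7y2 + 34y3
  subject to:
    y1 + 2y3 >= 4
    y2 + 4y3 >= 6
    y1, y2, y3 >= 0

Solving the primal: x* = (9, 4).
  primal value c^T x* = 60.
Solving the dual: y* = (1, 0, 1.5).
  dual value b^T y* = 60.
Strong duality: c^T x* = b^T y*. Confirmed.

60


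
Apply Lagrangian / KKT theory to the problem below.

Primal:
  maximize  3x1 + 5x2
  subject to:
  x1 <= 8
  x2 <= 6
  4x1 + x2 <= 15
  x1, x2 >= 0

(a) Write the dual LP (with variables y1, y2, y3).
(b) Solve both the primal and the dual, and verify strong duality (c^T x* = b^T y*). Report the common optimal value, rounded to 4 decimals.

The standard primal-dual pair for 'max c^T x s.t. A x <= b, x >= 0' is:
  Dual:  min b^T y  s.t.  A^T y >= c,  y >= 0.

So the dual LP is:
  minimize  8y1 + 6y2 + 15y3
  subject to:
    y1 + 4y3 >= 3
    y2 + y3 >= 5
    y1, y2, y3 >= 0

Solving the primal: x* = (2.25, 6).
  primal value c^T x* = 36.75.
Solving the dual: y* = (0, 4.25, 0.75).
  dual value b^T y* = 36.75.
Strong duality: c^T x* = b^T y*. Confirmed.

36.75


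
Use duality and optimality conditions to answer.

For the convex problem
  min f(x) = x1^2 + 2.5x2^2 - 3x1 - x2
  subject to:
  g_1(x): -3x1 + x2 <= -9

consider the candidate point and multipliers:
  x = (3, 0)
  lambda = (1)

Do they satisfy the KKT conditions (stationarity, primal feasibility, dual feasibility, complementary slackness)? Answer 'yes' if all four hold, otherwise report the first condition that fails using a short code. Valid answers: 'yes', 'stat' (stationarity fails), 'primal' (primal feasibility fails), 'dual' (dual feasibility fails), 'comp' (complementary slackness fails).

Gradient of f: grad f(x) = Q x + c = (3, -1)
Constraint values g_i(x) = a_i^T x - b_i:
  g_1((3, 0)) = 0
Stationarity residual: grad f(x) + sum_i lambda_i a_i = (0, 0)
  -> stationarity OK
Primal feasibility (all g_i <= 0): OK
Dual feasibility (all lambda_i >= 0): OK
Complementary slackness (lambda_i * g_i(x) = 0 for all i): OK

Verdict: yes, KKT holds.

yes


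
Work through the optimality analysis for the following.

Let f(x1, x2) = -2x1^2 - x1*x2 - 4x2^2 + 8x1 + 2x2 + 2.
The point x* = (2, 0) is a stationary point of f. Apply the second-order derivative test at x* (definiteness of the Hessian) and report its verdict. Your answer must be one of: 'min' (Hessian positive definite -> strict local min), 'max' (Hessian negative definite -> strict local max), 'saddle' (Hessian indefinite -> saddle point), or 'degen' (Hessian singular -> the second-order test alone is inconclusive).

Compute the Hessian H = grad^2 f:
  H = [[-4, -1], [-1, -8]]
Verify stationarity: grad f(x*) = H x* + g = (0, 0).
Eigenvalues of H: -8.2361, -3.7639.
Both eigenvalues < 0, so H is negative definite -> x* is a strict local max.

max


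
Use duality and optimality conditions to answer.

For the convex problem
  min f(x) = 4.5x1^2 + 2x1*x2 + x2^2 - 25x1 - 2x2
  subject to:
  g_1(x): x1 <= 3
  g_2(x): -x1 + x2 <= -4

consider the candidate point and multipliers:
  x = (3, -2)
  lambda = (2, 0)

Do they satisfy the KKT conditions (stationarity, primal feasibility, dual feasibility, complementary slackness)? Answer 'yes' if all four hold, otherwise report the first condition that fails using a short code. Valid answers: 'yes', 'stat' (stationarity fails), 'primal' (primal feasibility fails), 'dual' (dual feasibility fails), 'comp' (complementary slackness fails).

Gradient of f: grad f(x) = Q x + c = (-2, 0)
Constraint values g_i(x) = a_i^T x - b_i:
  g_1((3, -2)) = 0
  g_2((3, -2)) = -1
Stationarity residual: grad f(x) + sum_i lambda_i a_i = (0, 0)
  -> stationarity OK
Primal feasibility (all g_i <= 0): OK
Dual feasibility (all lambda_i >= 0): OK
Complementary slackness (lambda_i * g_i(x) = 0 for all i): OK

Verdict: yes, KKT holds.

yes


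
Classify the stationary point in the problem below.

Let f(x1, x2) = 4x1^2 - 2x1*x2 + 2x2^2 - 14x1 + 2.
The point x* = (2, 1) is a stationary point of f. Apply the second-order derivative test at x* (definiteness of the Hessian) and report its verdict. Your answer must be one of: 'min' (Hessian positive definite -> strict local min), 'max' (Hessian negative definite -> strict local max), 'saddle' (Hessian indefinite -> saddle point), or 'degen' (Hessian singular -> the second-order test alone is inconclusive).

Compute the Hessian H = grad^2 f:
  H = [[8, -2], [-2, 4]]
Verify stationarity: grad f(x*) = H x* + g = (0, 0).
Eigenvalues of H: 3.1716, 8.8284.
Both eigenvalues > 0, so H is positive definite -> x* is a strict local min.

min


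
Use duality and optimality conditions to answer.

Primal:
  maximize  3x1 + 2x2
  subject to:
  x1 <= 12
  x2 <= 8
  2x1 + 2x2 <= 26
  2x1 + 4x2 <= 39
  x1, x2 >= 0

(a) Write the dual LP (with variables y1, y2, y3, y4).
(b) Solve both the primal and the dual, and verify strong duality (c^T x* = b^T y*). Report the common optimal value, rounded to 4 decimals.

The standard primal-dual pair for 'max c^T x s.t. A x <= b, x >= 0' is:
  Dual:  min b^T y  s.t.  A^T y >= c,  y >= 0.

So the dual LP is:
  minimize  12y1 + 8y2 + 26y3 + 39y4
  subject to:
    y1 + 2y3 + 2y4 >= 3
    y2 + 2y3 + 4y4 >= 2
    y1, y2, y3, y4 >= 0

Solving the primal: x* = (12, 1).
  primal value c^T x* = 38.
Solving the dual: y* = (1, 0, 1, 0).
  dual value b^T y* = 38.
Strong duality: c^T x* = b^T y*. Confirmed.

38


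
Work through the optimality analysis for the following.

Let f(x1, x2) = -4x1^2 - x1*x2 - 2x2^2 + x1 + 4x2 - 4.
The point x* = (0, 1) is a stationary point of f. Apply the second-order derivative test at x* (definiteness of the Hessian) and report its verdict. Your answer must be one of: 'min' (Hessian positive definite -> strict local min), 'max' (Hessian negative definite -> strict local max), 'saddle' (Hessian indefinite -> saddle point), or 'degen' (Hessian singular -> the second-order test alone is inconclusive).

Compute the Hessian H = grad^2 f:
  H = [[-8, -1], [-1, -4]]
Verify stationarity: grad f(x*) = H x* + g = (0, 0).
Eigenvalues of H: -8.2361, -3.7639.
Both eigenvalues < 0, so H is negative definite -> x* is a strict local max.

max


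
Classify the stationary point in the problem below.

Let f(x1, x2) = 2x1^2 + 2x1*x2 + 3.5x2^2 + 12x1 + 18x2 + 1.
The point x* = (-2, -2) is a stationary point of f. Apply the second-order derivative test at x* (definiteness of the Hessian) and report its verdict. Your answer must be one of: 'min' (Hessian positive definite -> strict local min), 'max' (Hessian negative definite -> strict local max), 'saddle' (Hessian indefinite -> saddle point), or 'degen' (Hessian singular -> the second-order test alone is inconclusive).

Compute the Hessian H = grad^2 f:
  H = [[4, 2], [2, 7]]
Verify stationarity: grad f(x*) = H x* + g = (0, 0).
Eigenvalues of H: 3, 8.
Both eigenvalues > 0, so H is positive definite -> x* is a strict local min.

min


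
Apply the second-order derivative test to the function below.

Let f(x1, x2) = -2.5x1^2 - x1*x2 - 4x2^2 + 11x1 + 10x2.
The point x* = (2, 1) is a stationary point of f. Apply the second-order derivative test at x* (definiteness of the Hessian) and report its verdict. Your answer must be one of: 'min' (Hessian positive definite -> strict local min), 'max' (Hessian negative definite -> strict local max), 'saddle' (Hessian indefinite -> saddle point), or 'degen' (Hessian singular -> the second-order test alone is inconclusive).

Compute the Hessian H = grad^2 f:
  H = [[-5, -1], [-1, -8]]
Verify stationarity: grad f(x*) = H x* + g = (0, 0).
Eigenvalues of H: -8.3028, -4.6972.
Both eigenvalues < 0, so H is negative definite -> x* is a strict local max.

max


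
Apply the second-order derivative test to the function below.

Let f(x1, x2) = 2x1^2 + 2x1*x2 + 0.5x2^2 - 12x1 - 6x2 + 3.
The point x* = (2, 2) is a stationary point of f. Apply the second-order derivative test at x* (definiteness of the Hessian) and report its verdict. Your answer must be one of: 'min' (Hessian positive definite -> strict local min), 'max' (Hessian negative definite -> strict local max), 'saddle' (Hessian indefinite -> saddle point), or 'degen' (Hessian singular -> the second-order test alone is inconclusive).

Compute the Hessian H = grad^2 f:
  H = [[4, 2], [2, 1]]
Verify stationarity: grad f(x*) = H x* + g = (0, 0).
Eigenvalues of H: 0, 5.
H has a zero eigenvalue (singular; positive semidefinite but not definite), so H is neither positive definite, negative definite, nor indefinite. The second-order test alone is inconclusive -> degen.
(Indeed, f is constant along the null direction of H through x*, so x* is not a strict local extremum.)

degen


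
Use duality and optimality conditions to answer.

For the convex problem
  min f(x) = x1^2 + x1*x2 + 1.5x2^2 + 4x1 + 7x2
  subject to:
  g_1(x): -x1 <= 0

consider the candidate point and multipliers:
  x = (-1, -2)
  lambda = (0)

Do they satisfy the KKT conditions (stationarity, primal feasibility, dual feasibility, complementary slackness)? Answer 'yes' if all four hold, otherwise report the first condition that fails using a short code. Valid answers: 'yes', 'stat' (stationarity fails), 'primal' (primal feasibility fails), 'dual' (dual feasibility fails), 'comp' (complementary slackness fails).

Gradient of f: grad f(x) = Q x + c = (0, 0)
Constraint values g_i(x) = a_i^T x - b_i:
  g_1((-1, -2)) = 1
Stationarity residual: grad f(x) + sum_i lambda_i a_i = (0, 0)
  -> stationarity OK
Primal feasibility (all g_i <= 0): FAILS
Dual feasibility (all lambda_i >= 0): OK
Complementary slackness (lambda_i * g_i(x) = 0 for all i): OK

Verdict: the first failing condition is primal_feasibility -> primal.

primal


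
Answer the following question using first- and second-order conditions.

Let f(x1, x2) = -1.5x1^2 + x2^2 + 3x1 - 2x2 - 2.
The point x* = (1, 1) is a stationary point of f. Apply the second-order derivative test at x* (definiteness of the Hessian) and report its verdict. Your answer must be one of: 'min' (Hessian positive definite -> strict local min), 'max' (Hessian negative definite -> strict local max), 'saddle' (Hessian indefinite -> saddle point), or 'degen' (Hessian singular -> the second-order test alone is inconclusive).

Compute the Hessian H = grad^2 f:
  H = [[-3, 0], [0, 2]]
Verify stationarity: grad f(x*) = H x* + g = (0, 0).
Eigenvalues of H: -3, 2.
Eigenvalues have mixed signs, so H is indefinite -> x* is a saddle point.

saddle


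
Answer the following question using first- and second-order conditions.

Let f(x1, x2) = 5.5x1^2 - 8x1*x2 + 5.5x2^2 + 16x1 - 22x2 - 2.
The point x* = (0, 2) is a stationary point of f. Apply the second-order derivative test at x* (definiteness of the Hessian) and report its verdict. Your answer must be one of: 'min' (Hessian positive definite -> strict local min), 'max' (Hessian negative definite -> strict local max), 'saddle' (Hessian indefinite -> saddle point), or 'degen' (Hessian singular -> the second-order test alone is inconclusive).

Compute the Hessian H = grad^2 f:
  H = [[11, -8], [-8, 11]]
Verify stationarity: grad f(x*) = H x* + g = (0, 0).
Eigenvalues of H: 3, 19.
Both eigenvalues > 0, so H is positive definite -> x* is a strict local min.

min


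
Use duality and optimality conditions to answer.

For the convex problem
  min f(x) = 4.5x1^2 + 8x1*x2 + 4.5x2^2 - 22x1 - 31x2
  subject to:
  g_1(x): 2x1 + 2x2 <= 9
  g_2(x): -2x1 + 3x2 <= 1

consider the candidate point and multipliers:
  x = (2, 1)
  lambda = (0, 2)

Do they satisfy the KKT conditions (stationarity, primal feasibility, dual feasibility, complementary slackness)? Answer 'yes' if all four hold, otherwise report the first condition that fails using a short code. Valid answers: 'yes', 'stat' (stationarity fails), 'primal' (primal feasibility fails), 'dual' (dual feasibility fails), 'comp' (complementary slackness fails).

Gradient of f: grad f(x) = Q x + c = (4, -6)
Constraint values g_i(x) = a_i^T x - b_i:
  g_1((2, 1)) = -3
  g_2((2, 1)) = -2
Stationarity residual: grad f(x) + sum_i lambda_i a_i = (0, 0)
  -> stationarity OK
Primal feasibility (all g_i <= 0): OK
Dual feasibility (all lambda_i >= 0): OK
Complementary slackness (lambda_i * g_i(x) = 0 for all i): FAILS

Verdict: the first failing condition is complementary_slackness -> comp.

comp


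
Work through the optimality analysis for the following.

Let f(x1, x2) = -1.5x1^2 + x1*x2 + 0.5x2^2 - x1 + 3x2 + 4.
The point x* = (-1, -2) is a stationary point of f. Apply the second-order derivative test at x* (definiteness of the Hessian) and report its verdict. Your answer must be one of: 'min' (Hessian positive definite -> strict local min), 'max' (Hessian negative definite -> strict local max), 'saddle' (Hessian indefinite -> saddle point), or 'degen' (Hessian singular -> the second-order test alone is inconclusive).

Compute the Hessian H = grad^2 f:
  H = [[-3, 1], [1, 1]]
Verify stationarity: grad f(x*) = H x* + g = (0, 0).
Eigenvalues of H: -3.2361, 1.2361.
Eigenvalues have mixed signs, so H is indefinite -> x* is a saddle point.

saddle


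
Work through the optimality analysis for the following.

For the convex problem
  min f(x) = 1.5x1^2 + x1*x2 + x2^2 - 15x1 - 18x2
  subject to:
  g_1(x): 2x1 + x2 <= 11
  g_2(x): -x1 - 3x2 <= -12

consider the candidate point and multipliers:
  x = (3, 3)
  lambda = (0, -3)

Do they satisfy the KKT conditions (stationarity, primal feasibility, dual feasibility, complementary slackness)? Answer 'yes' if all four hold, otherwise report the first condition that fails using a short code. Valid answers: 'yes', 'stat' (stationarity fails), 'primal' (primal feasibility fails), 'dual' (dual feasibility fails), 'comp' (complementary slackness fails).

Gradient of f: grad f(x) = Q x + c = (-3, -9)
Constraint values g_i(x) = a_i^T x - b_i:
  g_1((3, 3)) = -2
  g_2((3, 3)) = 0
Stationarity residual: grad f(x) + sum_i lambda_i a_i = (0, 0)
  -> stationarity OK
Primal feasibility (all g_i <= 0): OK
Dual feasibility (all lambda_i >= 0): FAILS
Complementary slackness (lambda_i * g_i(x) = 0 for all i): OK

Verdict: the first failing condition is dual_feasibility -> dual.

dual


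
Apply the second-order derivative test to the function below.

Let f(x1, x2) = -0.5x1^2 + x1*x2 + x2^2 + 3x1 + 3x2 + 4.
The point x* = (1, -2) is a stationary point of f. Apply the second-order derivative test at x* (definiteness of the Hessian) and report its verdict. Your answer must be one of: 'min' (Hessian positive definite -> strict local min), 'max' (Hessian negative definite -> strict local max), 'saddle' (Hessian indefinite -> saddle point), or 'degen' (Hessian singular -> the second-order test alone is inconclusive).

Compute the Hessian H = grad^2 f:
  H = [[-1, 1], [1, 2]]
Verify stationarity: grad f(x*) = H x* + g = (0, 0).
Eigenvalues of H: -1.3028, 2.3028.
Eigenvalues have mixed signs, so H is indefinite -> x* is a saddle point.

saddle


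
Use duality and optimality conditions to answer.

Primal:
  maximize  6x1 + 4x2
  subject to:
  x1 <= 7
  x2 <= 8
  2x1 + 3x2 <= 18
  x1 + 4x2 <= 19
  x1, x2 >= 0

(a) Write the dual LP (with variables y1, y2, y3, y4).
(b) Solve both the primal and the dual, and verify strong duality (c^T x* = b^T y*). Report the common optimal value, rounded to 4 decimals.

The standard primal-dual pair for 'max c^T x s.t. A x <= b, x >= 0' is:
  Dual:  min b^T y  s.t.  A^T y >= c,  y >= 0.

So the dual LP is:
  minimize  7y1 + 8y2 + 18y3 + 19y4
  subject to:
    y1 + 2y3 + y4 >= 6
    y2 + 3y3 + 4y4 >= 4
    y1, y2, y3, y4 >= 0

Solving the primal: x* = (7, 1.3333).
  primal value c^T x* = 47.3333.
Solving the dual: y* = (3.3333, 0, 1.3333, 0).
  dual value b^T y* = 47.3333.
Strong duality: c^T x* = b^T y*. Confirmed.

47.3333


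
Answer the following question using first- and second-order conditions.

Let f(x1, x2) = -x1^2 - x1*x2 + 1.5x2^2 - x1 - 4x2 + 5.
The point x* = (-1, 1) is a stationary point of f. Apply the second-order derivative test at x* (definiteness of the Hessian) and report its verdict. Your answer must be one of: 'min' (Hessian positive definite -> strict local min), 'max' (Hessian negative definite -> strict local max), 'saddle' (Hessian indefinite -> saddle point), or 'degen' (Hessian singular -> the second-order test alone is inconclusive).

Compute the Hessian H = grad^2 f:
  H = [[-2, -1], [-1, 3]]
Verify stationarity: grad f(x*) = H x* + g = (0, 0).
Eigenvalues of H: -2.1926, 3.1926.
Eigenvalues have mixed signs, so H is indefinite -> x* is a saddle point.

saddle


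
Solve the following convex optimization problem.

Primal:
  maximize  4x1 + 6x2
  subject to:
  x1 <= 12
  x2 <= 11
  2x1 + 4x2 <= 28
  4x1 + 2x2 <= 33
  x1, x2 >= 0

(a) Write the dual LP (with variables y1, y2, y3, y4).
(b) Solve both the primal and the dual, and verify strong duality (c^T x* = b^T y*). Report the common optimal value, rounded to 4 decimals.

The standard primal-dual pair for 'max c^T x s.t. A x <= b, x >= 0' is:
  Dual:  min b^T y  s.t.  A^T y >= c,  y >= 0.

So the dual LP is:
  minimize  12y1 + 11y2 + 28y3 + 33y4
  subject to:
    y1 + 2y3 + 4y4 >= 4
    y2 + 4y3 + 2y4 >= 6
    y1, y2, y3, y4 >= 0

Solving the primal: x* = (6.3333, 3.8333).
  primal value c^T x* = 48.3333.
Solving the dual: y* = (0, 0, 1.3333, 0.3333).
  dual value b^T y* = 48.3333.
Strong duality: c^T x* = b^T y*. Confirmed.

48.3333


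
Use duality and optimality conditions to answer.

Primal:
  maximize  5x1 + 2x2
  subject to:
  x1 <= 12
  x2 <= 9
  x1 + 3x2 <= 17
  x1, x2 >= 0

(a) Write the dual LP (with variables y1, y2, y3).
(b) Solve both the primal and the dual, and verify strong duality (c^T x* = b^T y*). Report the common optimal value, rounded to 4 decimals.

The standard primal-dual pair for 'max c^T x s.t. A x <= b, x >= 0' is:
  Dual:  min b^T y  s.t.  A^T y >= c,  y >= 0.

So the dual LP is:
  minimize  12y1 + 9y2 + 17y3
  subject to:
    y1 + y3 >= 5
    y2 + 3y3 >= 2
    y1, y2, y3 >= 0

Solving the primal: x* = (12, 1.6667).
  primal value c^T x* = 63.3333.
Solving the dual: y* = (4.3333, 0, 0.6667).
  dual value b^T y* = 63.3333.
Strong duality: c^T x* = b^T y*. Confirmed.

63.3333


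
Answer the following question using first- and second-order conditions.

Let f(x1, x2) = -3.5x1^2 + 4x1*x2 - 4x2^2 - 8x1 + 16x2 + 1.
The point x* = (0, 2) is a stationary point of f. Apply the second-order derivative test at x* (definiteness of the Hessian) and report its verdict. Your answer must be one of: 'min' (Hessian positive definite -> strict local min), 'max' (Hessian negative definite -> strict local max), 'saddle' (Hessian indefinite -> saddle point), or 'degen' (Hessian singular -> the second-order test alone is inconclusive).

Compute the Hessian H = grad^2 f:
  H = [[-7, 4], [4, -8]]
Verify stationarity: grad f(x*) = H x* + g = (0, 0).
Eigenvalues of H: -11.5311, -3.4689.
Both eigenvalues < 0, so H is negative definite -> x* is a strict local max.

max
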